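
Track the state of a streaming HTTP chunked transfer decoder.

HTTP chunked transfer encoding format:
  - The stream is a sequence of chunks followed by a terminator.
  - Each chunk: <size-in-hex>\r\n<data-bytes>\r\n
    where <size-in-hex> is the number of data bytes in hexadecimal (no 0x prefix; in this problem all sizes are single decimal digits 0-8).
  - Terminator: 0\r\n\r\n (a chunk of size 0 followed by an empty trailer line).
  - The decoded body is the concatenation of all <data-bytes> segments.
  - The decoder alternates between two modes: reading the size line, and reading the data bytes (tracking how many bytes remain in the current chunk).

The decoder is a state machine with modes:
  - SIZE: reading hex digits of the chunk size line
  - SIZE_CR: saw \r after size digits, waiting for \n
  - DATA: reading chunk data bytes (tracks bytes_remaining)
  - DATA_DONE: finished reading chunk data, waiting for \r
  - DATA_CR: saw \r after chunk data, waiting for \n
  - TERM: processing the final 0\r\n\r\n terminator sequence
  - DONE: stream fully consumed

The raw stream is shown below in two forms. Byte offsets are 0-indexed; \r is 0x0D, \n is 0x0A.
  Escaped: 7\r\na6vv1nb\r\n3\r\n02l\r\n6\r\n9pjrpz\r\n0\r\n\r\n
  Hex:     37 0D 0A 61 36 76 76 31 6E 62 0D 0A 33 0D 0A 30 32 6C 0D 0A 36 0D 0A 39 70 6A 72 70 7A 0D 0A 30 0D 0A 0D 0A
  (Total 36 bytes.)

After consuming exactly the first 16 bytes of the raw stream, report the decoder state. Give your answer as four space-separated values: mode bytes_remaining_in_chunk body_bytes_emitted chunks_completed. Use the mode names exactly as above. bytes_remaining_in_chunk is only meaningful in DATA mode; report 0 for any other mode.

Byte 0 = '7': mode=SIZE remaining=0 emitted=0 chunks_done=0
Byte 1 = 0x0D: mode=SIZE_CR remaining=0 emitted=0 chunks_done=0
Byte 2 = 0x0A: mode=DATA remaining=7 emitted=0 chunks_done=0
Byte 3 = 'a': mode=DATA remaining=6 emitted=1 chunks_done=0
Byte 4 = '6': mode=DATA remaining=5 emitted=2 chunks_done=0
Byte 5 = 'v': mode=DATA remaining=4 emitted=3 chunks_done=0
Byte 6 = 'v': mode=DATA remaining=3 emitted=4 chunks_done=0
Byte 7 = '1': mode=DATA remaining=2 emitted=5 chunks_done=0
Byte 8 = 'n': mode=DATA remaining=1 emitted=6 chunks_done=0
Byte 9 = 'b': mode=DATA_DONE remaining=0 emitted=7 chunks_done=0
Byte 10 = 0x0D: mode=DATA_CR remaining=0 emitted=7 chunks_done=0
Byte 11 = 0x0A: mode=SIZE remaining=0 emitted=7 chunks_done=1
Byte 12 = '3': mode=SIZE remaining=0 emitted=7 chunks_done=1
Byte 13 = 0x0D: mode=SIZE_CR remaining=0 emitted=7 chunks_done=1
Byte 14 = 0x0A: mode=DATA remaining=3 emitted=7 chunks_done=1
Byte 15 = '0': mode=DATA remaining=2 emitted=8 chunks_done=1

Answer: DATA 2 8 1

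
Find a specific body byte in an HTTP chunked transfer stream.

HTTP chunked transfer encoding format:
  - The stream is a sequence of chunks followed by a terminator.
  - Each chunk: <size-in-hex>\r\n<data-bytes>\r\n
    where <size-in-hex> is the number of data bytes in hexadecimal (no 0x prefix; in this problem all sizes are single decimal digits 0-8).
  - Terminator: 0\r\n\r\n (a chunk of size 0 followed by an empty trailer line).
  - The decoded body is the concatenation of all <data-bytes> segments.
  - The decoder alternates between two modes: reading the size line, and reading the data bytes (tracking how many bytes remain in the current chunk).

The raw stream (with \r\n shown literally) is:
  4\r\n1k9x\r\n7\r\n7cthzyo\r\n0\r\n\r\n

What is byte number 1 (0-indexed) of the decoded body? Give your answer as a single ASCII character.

Answer: k

Derivation:
Chunk 1: stream[0..1]='4' size=0x4=4, data at stream[3..7]='1k9x' -> body[0..4], body so far='1k9x'
Chunk 2: stream[9..10]='7' size=0x7=7, data at stream[12..19]='7cthzyo' -> body[4..11], body so far='1k9x7cthzyo'
Chunk 3: stream[21..22]='0' size=0 (terminator). Final body='1k9x7cthzyo' (11 bytes)
Body byte 1 = 'k'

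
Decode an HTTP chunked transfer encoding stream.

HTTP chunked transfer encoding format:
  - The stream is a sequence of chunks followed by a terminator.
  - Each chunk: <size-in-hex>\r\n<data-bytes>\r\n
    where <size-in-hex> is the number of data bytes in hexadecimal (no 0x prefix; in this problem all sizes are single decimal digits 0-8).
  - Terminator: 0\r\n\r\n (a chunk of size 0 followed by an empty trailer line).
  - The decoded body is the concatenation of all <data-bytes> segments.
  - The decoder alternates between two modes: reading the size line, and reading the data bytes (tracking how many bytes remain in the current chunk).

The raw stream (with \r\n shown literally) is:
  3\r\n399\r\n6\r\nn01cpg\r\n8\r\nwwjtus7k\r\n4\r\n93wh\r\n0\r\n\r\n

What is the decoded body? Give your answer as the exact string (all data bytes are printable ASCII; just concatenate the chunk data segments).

Answer: 399n01cpgwwjtus7k93wh

Derivation:
Chunk 1: stream[0..1]='3' size=0x3=3, data at stream[3..6]='399' -> body[0..3], body so far='399'
Chunk 2: stream[8..9]='6' size=0x6=6, data at stream[11..17]='n01cpg' -> body[3..9], body so far='399n01cpg'
Chunk 3: stream[19..20]='8' size=0x8=8, data at stream[22..30]='wwjtus7k' -> body[9..17], body so far='399n01cpgwwjtus7k'
Chunk 4: stream[32..33]='4' size=0x4=4, data at stream[35..39]='93wh' -> body[17..21], body so far='399n01cpgwwjtus7k93wh'
Chunk 5: stream[41..42]='0' size=0 (terminator). Final body='399n01cpgwwjtus7k93wh' (21 bytes)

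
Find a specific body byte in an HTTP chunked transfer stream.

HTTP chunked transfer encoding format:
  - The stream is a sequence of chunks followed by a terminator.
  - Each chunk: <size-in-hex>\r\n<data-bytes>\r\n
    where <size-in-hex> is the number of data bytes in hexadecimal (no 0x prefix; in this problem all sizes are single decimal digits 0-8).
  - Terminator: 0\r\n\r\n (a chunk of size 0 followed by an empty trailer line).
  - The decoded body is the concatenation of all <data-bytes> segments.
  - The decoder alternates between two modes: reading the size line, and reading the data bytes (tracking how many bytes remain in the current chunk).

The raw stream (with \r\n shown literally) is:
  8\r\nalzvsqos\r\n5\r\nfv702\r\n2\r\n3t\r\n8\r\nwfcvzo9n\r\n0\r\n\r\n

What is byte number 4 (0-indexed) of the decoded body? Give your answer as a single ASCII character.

Answer: s

Derivation:
Chunk 1: stream[0..1]='8' size=0x8=8, data at stream[3..11]='alzvsqos' -> body[0..8], body so far='alzvsqos'
Chunk 2: stream[13..14]='5' size=0x5=5, data at stream[16..21]='fv702' -> body[8..13], body so far='alzvsqosfv702'
Chunk 3: stream[23..24]='2' size=0x2=2, data at stream[26..28]='3t' -> body[13..15], body so far='alzvsqosfv7023t'
Chunk 4: stream[30..31]='8' size=0x8=8, data at stream[33..41]='wfcvzo9n' -> body[15..23], body so far='alzvsqosfv7023twfcvzo9n'
Chunk 5: stream[43..44]='0' size=0 (terminator). Final body='alzvsqosfv7023twfcvzo9n' (23 bytes)
Body byte 4 = 's'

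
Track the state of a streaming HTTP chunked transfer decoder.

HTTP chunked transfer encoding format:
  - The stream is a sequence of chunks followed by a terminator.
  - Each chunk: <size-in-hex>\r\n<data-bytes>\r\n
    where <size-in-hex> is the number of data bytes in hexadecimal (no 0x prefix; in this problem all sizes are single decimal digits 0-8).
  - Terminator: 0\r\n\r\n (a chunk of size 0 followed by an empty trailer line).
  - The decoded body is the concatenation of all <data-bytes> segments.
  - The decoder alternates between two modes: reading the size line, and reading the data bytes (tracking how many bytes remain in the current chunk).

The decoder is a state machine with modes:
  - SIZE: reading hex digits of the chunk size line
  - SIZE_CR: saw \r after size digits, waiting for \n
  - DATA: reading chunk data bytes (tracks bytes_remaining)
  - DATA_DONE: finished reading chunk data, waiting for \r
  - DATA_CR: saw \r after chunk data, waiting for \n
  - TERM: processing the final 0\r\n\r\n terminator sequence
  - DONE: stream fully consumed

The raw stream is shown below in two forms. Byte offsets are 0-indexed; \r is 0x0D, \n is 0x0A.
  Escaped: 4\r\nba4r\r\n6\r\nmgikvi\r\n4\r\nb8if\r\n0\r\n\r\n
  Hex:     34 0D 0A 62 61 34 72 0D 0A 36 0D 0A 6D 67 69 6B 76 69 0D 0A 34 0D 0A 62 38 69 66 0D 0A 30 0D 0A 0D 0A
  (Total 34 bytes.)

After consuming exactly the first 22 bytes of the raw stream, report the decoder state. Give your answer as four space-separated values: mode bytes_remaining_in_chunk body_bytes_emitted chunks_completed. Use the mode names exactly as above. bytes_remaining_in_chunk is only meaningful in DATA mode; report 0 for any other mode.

Byte 0 = '4': mode=SIZE remaining=0 emitted=0 chunks_done=0
Byte 1 = 0x0D: mode=SIZE_CR remaining=0 emitted=0 chunks_done=0
Byte 2 = 0x0A: mode=DATA remaining=4 emitted=0 chunks_done=0
Byte 3 = 'b': mode=DATA remaining=3 emitted=1 chunks_done=0
Byte 4 = 'a': mode=DATA remaining=2 emitted=2 chunks_done=0
Byte 5 = '4': mode=DATA remaining=1 emitted=3 chunks_done=0
Byte 6 = 'r': mode=DATA_DONE remaining=0 emitted=4 chunks_done=0
Byte 7 = 0x0D: mode=DATA_CR remaining=0 emitted=4 chunks_done=0
Byte 8 = 0x0A: mode=SIZE remaining=0 emitted=4 chunks_done=1
Byte 9 = '6': mode=SIZE remaining=0 emitted=4 chunks_done=1
Byte 10 = 0x0D: mode=SIZE_CR remaining=0 emitted=4 chunks_done=1
Byte 11 = 0x0A: mode=DATA remaining=6 emitted=4 chunks_done=1
Byte 12 = 'm': mode=DATA remaining=5 emitted=5 chunks_done=1
Byte 13 = 'g': mode=DATA remaining=4 emitted=6 chunks_done=1
Byte 14 = 'i': mode=DATA remaining=3 emitted=7 chunks_done=1
Byte 15 = 'k': mode=DATA remaining=2 emitted=8 chunks_done=1
Byte 16 = 'v': mode=DATA remaining=1 emitted=9 chunks_done=1
Byte 17 = 'i': mode=DATA_DONE remaining=0 emitted=10 chunks_done=1
Byte 18 = 0x0D: mode=DATA_CR remaining=0 emitted=10 chunks_done=1
Byte 19 = 0x0A: mode=SIZE remaining=0 emitted=10 chunks_done=2
Byte 20 = '4': mode=SIZE remaining=0 emitted=10 chunks_done=2
Byte 21 = 0x0D: mode=SIZE_CR remaining=0 emitted=10 chunks_done=2

Answer: SIZE_CR 0 10 2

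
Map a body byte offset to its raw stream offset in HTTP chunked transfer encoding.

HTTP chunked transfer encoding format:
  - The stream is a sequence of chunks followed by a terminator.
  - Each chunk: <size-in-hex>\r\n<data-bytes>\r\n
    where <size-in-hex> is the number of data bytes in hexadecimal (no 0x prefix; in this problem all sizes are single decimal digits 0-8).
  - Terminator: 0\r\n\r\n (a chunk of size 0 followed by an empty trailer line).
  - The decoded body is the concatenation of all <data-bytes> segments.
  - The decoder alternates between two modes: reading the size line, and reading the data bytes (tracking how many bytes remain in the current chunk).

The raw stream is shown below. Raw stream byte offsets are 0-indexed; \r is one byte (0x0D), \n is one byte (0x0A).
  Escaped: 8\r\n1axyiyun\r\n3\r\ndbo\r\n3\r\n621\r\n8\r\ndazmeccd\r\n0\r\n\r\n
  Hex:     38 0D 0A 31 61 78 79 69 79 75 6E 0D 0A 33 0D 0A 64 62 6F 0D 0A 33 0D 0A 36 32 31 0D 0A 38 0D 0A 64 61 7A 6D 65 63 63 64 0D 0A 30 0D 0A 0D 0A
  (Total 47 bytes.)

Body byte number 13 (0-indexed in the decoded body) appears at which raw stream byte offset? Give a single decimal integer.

Answer: 26

Derivation:
Chunk 1: stream[0..1]='8' size=0x8=8, data at stream[3..11]='1axyiyun' -> body[0..8], body so far='1axyiyun'
Chunk 2: stream[13..14]='3' size=0x3=3, data at stream[16..19]='dbo' -> body[8..11], body so far='1axyiyundbo'
Chunk 3: stream[21..22]='3' size=0x3=3, data at stream[24..27]='621' -> body[11..14], body so far='1axyiyundbo621'
Chunk 4: stream[29..30]='8' size=0x8=8, data at stream[32..40]='dazmeccd' -> body[14..22], body so far='1axyiyundbo621dazmeccd'
Chunk 5: stream[42..43]='0' size=0 (terminator). Final body='1axyiyundbo621dazmeccd' (22 bytes)
Body byte 13 at stream offset 26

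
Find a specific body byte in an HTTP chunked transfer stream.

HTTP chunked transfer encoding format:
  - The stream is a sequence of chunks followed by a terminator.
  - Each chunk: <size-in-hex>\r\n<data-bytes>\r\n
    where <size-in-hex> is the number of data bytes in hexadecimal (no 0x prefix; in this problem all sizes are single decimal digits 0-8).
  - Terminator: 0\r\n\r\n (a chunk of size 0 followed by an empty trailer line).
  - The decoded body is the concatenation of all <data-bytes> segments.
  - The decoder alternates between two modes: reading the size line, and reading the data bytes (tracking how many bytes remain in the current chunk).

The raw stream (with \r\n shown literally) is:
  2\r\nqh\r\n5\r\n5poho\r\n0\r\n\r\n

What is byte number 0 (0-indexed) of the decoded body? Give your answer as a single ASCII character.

Chunk 1: stream[0..1]='2' size=0x2=2, data at stream[3..5]='qh' -> body[0..2], body so far='qh'
Chunk 2: stream[7..8]='5' size=0x5=5, data at stream[10..15]='5poho' -> body[2..7], body so far='qh5poho'
Chunk 3: stream[17..18]='0' size=0 (terminator). Final body='qh5poho' (7 bytes)
Body byte 0 = 'q'

Answer: q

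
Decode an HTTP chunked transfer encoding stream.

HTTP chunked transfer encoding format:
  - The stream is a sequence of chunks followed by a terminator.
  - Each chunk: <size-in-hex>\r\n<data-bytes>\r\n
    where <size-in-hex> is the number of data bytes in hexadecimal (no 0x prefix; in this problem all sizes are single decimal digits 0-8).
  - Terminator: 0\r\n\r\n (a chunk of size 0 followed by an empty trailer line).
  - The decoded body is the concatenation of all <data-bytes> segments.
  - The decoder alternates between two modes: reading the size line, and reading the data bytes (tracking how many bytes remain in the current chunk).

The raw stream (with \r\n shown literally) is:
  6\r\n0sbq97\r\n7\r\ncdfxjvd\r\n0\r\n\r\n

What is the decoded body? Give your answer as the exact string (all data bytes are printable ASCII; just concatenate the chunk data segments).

Chunk 1: stream[0..1]='6' size=0x6=6, data at stream[3..9]='0sbq97' -> body[0..6], body so far='0sbq97'
Chunk 2: stream[11..12]='7' size=0x7=7, data at stream[14..21]='cdfxjvd' -> body[6..13], body so far='0sbq97cdfxjvd'
Chunk 3: stream[23..24]='0' size=0 (terminator). Final body='0sbq97cdfxjvd' (13 bytes)

Answer: 0sbq97cdfxjvd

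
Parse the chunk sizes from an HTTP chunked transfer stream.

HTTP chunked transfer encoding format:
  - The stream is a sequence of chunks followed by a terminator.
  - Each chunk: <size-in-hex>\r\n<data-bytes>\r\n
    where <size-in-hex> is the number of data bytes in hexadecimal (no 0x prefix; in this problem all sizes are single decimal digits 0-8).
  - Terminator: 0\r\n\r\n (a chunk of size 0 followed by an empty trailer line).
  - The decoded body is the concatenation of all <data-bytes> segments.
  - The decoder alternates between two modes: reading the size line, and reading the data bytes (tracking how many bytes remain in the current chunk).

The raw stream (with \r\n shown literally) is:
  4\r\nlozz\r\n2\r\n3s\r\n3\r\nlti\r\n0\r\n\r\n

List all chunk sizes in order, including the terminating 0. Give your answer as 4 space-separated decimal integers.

Answer: 4 2 3 0

Derivation:
Chunk 1: stream[0..1]='4' size=0x4=4, data at stream[3..7]='lozz' -> body[0..4], body so far='lozz'
Chunk 2: stream[9..10]='2' size=0x2=2, data at stream[12..14]='3s' -> body[4..6], body so far='lozz3s'
Chunk 3: stream[16..17]='3' size=0x3=3, data at stream[19..22]='lti' -> body[6..9], body so far='lozz3slti'
Chunk 4: stream[24..25]='0' size=0 (terminator). Final body='lozz3slti' (9 bytes)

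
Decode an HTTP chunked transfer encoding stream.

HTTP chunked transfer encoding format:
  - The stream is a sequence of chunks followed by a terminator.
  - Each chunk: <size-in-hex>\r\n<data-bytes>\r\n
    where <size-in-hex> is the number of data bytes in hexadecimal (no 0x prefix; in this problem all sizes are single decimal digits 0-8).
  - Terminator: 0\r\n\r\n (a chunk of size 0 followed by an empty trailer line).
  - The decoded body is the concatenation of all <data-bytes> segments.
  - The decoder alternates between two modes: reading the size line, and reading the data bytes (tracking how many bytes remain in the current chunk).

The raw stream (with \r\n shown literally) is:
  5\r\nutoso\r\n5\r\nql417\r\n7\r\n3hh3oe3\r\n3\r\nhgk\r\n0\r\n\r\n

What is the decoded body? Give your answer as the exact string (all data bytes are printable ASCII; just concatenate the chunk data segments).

Chunk 1: stream[0..1]='5' size=0x5=5, data at stream[3..8]='utoso' -> body[0..5], body so far='utoso'
Chunk 2: stream[10..11]='5' size=0x5=5, data at stream[13..18]='ql417' -> body[5..10], body so far='utosoql417'
Chunk 3: stream[20..21]='7' size=0x7=7, data at stream[23..30]='3hh3oe3' -> body[10..17], body so far='utosoql4173hh3oe3'
Chunk 4: stream[32..33]='3' size=0x3=3, data at stream[35..38]='hgk' -> body[17..20], body so far='utosoql4173hh3oe3hgk'
Chunk 5: stream[40..41]='0' size=0 (terminator). Final body='utosoql4173hh3oe3hgk' (20 bytes)

Answer: utosoql4173hh3oe3hgk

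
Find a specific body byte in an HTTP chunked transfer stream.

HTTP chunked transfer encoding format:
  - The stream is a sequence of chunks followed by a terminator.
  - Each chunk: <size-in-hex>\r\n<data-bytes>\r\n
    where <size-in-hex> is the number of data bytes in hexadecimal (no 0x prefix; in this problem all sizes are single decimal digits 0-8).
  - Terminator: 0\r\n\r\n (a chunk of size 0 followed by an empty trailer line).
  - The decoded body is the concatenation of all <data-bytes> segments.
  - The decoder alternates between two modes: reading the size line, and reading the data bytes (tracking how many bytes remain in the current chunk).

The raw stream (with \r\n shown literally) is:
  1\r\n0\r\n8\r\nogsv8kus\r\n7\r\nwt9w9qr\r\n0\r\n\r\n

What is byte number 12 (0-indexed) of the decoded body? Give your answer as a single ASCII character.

Answer: w

Derivation:
Chunk 1: stream[0..1]='1' size=0x1=1, data at stream[3..4]='0' -> body[0..1], body so far='0'
Chunk 2: stream[6..7]='8' size=0x8=8, data at stream[9..17]='ogsv8kus' -> body[1..9], body so far='0ogsv8kus'
Chunk 3: stream[19..20]='7' size=0x7=7, data at stream[22..29]='wt9w9qr' -> body[9..16], body so far='0ogsv8kuswt9w9qr'
Chunk 4: stream[31..32]='0' size=0 (terminator). Final body='0ogsv8kuswt9w9qr' (16 bytes)
Body byte 12 = 'w'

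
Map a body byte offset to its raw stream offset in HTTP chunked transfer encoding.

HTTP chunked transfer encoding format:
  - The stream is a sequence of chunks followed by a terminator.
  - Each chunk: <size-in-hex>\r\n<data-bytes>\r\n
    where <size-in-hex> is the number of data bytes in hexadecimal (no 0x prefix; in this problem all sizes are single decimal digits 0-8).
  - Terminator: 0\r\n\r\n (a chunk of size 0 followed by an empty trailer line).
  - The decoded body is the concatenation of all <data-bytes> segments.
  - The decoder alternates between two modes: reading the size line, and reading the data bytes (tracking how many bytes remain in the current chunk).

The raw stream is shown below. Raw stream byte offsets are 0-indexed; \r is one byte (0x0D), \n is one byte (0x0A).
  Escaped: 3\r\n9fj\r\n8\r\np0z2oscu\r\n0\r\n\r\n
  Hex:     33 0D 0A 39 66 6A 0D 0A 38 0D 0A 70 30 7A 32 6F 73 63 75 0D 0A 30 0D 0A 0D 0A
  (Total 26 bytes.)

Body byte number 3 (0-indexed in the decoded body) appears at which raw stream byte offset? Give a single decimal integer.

Answer: 11

Derivation:
Chunk 1: stream[0..1]='3' size=0x3=3, data at stream[3..6]='9fj' -> body[0..3], body so far='9fj'
Chunk 2: stream[8..9]='8' size=0x8=8, data at stream[11..19]='p0z2oscu' -> body[3..11], body so far='9fjp0z2oscu'
Chunk 3: stream[21..22]='0' size=0 (terminator). Final body='9fjp0z2oscu' (11 bytes)
Body byte 3 at stream offset 11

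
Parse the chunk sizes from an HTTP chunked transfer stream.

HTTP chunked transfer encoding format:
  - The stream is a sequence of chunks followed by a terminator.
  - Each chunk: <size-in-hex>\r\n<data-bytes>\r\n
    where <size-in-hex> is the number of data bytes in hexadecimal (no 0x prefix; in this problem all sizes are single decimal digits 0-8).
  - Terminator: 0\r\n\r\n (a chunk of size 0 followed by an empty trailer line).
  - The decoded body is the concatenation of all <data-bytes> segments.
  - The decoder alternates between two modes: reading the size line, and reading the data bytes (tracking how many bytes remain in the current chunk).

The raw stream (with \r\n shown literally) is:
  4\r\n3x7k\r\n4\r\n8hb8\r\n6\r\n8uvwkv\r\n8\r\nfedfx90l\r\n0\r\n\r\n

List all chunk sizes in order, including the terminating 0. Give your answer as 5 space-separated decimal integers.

Chunk 1: stream[0..1]='4' size=0x4=4, data at stream[3..7]='3x7k' -> body[0..4], body so far='3x7k'
Chunk 2: stream[9..10]='4' size=0x4=4, data at stream[12..16]='8hb8' -> body[4..8], body so far='3x7k8hb8'
Chunk 3: stream[18..19]='6' size=0x6=6, data at stream[21..27]='8uvwkv' -> body[8..14], body so far='3x7k8hb88uvwkv'
Chunk 4: stream[29..30]='8' size=0x8=8, data at stream[32..40]='fedfx90l' -> body[14..22], body so far='3x7k8hb88uvwkvfedfx90l'
Chunk 5: stream[42..43]='0' size=0 (terminator). Final body='3x7k8hb88uvwkvfedfx90l' (22 bytes)

Answer: 4 4 6 8 0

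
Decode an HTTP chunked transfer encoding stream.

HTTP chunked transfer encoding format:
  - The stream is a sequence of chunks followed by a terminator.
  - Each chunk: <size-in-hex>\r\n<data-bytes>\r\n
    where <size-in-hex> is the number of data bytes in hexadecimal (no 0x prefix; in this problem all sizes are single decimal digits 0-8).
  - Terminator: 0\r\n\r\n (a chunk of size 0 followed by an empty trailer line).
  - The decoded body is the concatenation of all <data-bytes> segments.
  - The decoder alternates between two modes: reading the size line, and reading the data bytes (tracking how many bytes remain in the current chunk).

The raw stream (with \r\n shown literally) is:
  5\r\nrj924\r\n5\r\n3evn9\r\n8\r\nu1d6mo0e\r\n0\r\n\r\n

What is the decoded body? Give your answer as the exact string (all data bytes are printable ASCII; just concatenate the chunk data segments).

Answer: rj9243evn9u1d6mo0e

Derivation:
Chunk 1: stream[0..1]='5' size=0x5=5, data at stream[3..8]='rj924' -> body[0..5], body so far='rj924'
Chunk 2: stream[10..11]='5' size=0x5=5, data at stream[13..18]='3evn9' -> body[5..10], body so far='rj9243evn9'
Chunk 3: stream[20..21]='8' size=0x8=8, data at stream[23..31]='u1d6mo0e' -> body[10..18], body so far='rj9243evn9u1d6mo0e'
Chunk 4: stream[33..34]='0' size=0 (terminator). Final body='rj9243evn9u1d6mo0e' (18 bytes)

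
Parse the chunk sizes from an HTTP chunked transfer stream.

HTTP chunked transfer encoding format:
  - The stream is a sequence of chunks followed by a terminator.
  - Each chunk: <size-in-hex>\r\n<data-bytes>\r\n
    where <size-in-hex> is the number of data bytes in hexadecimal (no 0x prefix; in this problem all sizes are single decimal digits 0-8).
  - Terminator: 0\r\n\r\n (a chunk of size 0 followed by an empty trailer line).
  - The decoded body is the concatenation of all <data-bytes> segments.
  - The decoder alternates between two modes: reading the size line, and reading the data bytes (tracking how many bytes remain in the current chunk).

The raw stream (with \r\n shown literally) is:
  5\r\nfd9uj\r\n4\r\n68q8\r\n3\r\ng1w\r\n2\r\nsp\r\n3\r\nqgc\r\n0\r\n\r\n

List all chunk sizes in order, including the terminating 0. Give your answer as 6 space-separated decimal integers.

Chunk 1: stream[0..1]='5' size=0x5=5, data at stream[3..8]='fd9uj' -> body[0..5], body so far='fd9uj'
Chunk 2: stream[10..11]='4' size=0x4=4, data at stream[13..17]='68q8' -> body[5..9], body so far='fd9uj68q8'
Chunk 3: stream[19..20]='3' size=0x3=3, data at stream[22..25]='g1w' -> body[9..12], body so far='fd9uj68q8g1w'
Chunk 4: stream[27..28]='2' size=0x2=2, data at stream[30..32]='sp' -> body[12..14], body so far='fd9uj68q8g1wsp'
Chunk 5: stream[34..35]='3' size=0x3=3, data at stream[37..40]='qgc' -> body[14..17], body so far='fd9uj68q8g1wspqgc'
Chunk 6: stream[42..43]='0' size=0 (terminator). Final body='fd9uj68q8g1wspqgc' (17 bytes)

Answer: 5 4 3 2 3 0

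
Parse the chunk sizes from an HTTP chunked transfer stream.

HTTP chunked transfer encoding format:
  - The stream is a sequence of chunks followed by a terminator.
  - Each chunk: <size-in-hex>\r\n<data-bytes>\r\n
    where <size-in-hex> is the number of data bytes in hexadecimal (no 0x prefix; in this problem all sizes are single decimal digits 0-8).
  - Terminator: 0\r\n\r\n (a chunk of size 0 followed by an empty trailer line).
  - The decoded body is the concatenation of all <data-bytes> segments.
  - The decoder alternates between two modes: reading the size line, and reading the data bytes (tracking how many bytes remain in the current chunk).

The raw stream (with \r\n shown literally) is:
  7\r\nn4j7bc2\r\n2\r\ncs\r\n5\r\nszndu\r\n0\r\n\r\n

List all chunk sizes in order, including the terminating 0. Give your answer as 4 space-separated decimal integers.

Answer: 7 2 5 0

Derivation:
Chunk 1: stream[0..1]='7' size=0x7=7, data at stream[3..10]='n4j7bc2' -> body[0..7], body so far='n4j7bc2'
Chunk 2: stream[12..13]='2' size=0x2=2, data at stream[15..17]='cs' -> body[7..9], body so far='n4j7bc2cs'
Chunk 3: stream[19..20]='5' size=0x5=5, data at stream[22..27]='szndu' -> body[9..14], body so far='n4j7bc2csszndu'
Chunk 4: stream[29..30]='0' size=0 (terminator). Final body='n4j7bc2csszndu' (14 bytes)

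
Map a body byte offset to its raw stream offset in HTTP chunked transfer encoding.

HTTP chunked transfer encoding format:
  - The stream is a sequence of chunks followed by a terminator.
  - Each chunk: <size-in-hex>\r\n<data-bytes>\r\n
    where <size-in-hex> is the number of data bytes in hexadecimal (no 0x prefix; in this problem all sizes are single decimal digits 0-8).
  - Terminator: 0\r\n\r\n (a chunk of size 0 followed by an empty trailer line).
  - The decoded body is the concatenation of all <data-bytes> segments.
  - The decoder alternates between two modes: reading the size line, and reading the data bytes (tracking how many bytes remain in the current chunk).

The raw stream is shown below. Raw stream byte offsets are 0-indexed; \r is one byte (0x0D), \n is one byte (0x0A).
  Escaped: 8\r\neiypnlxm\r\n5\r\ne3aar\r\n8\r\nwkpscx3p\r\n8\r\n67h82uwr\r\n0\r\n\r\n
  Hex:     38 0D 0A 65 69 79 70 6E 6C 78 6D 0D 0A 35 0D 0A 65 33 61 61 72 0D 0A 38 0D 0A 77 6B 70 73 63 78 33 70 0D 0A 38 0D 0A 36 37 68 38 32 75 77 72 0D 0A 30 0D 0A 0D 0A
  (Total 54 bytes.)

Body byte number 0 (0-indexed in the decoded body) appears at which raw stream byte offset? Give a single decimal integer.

Answer: 3

Derivation:
Chunk 1: stream[0..1]='8' size=0x8=8, data at stream[3..11]='eiypnlxm' -> body[0..8], body so far='eiypnlxm'
Chunk 2: stream[13..14]='5' size=0x5=5, data at stream[16..21]='e3aar' -> body[8..13], body so far='eiypnlxme3aar'
Chunk 3: stream[23..24]='8' size=0x8=8, data at stream[26..34]='wkpscx3p' -> body[13..21], body so far='eiypnlxme3aarwkpscx3p'
Chunk 4: stream[36..37]='8' size=0x8=8, data at stream[39..47]='67h82uwr' -> body[21..29], body so far='eiypnlxme3aarwkpscx3p67h82uwr'
Chunk 5: stream[49..50]='0' size=0 (terminator). Final body='eiypnlxme3aarwkpscx3p67h82uwr' (29 bytes)
Body byte 0 at stream offset 3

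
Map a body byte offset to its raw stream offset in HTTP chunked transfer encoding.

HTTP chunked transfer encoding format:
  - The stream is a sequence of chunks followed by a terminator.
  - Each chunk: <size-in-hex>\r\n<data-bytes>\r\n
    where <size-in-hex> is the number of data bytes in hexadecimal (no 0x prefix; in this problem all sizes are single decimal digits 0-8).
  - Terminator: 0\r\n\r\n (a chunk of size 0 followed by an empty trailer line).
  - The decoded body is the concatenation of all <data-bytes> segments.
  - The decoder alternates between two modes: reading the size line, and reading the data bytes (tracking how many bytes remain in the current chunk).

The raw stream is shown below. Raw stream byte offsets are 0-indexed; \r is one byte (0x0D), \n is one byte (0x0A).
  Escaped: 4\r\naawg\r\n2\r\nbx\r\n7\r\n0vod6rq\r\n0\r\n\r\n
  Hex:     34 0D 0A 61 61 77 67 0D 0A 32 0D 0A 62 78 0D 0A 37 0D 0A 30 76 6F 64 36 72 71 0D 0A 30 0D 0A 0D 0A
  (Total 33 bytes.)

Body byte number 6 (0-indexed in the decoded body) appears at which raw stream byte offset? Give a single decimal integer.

Answer: 19

Derivation:
Chunk 1: stream[0..1]='4' size=0x4=4, data at stream[3..7]='aawg' -> body[0..4], body so far='aawg'
Chunk 2: stream[9..10]='2' size=0x2=2, data at stream[12..14]='bx' -> body[4..6], body so far='aawgbx'
Chunk 3: stream[16..17]='7' size=0x7=7, data at stream[19..26]='0vod6rq' -> body[6..13], body so far='aawgbx0vod6rq'
Chunk 4: stream[28..29]='0' size=0 (terminator). Final body='aawgbx0vod6rq' (13 bytes)
Body byte 6 at stream offset 19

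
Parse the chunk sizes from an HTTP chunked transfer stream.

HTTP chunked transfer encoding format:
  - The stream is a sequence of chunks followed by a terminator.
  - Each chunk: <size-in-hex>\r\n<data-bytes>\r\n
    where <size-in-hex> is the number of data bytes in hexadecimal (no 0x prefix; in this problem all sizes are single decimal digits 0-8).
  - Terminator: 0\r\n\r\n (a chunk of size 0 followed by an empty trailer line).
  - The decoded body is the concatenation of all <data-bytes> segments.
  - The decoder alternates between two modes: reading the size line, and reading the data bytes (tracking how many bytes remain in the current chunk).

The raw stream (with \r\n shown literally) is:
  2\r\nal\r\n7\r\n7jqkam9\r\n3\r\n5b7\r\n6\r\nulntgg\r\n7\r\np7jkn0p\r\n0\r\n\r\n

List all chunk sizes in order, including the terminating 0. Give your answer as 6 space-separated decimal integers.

Chunk 1: stream[0..1]='2' size=0x2=2, data at stream[3..5]='al' -> body[0..2], body so far='al'
Chunk 2: stream[7..8]='7' size=0x7=7, data at stream[10..17]='7jqkam9' -> body[2..9], body so far='al7jqkam9'
Chunk 3: stream[19..20]='3' size=0x3=3, data at stream[22..25]='5b7' -> body[9..12], body so far='al7jqkam95b7'
Chunk 4: stream[27..28]='6' size=0x6=6, data at stream[30..36]='ulntgg' -> body[12..18], body so far='al7jqkam95b7ulntgg'
Chunk 5: stream[38..39]='7' size=0x7=7, data at stream[41..48]='p7jkn0p' -> body[18..25], body so far='al7jqkam95b7ulntggp7jkn0p'
Chunk 6: stream[50..51]='0' size=0 (terminator). Final body='al7jqkam95b7ulntggp7jkn0p' (25 bytes)

Answer: 2 7 3 6 7 0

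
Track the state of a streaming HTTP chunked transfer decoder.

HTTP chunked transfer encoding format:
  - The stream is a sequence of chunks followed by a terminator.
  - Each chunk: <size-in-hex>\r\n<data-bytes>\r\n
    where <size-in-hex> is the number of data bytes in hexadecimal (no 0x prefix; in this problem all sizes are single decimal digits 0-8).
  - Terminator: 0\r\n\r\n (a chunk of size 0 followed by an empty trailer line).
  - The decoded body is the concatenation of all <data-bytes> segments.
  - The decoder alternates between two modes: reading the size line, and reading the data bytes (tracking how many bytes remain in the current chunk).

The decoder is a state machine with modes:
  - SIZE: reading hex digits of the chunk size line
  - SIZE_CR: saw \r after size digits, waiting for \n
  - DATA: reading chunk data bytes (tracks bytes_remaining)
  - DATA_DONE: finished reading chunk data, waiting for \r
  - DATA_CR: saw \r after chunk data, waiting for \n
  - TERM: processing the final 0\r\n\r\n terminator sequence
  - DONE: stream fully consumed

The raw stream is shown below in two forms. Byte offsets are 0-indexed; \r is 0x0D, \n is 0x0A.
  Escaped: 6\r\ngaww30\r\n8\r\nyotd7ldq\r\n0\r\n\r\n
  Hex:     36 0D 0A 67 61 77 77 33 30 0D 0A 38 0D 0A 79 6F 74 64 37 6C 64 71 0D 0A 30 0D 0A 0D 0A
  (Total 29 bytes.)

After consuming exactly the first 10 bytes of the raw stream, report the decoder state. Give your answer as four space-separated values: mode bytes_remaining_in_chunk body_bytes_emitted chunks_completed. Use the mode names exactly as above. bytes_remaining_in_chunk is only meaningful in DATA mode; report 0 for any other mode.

Answer: DATA_CR 0 6 0

Derivation:
Byte 0 = '6': mode=SIZE remaining=0 emitted=0 chunks_done=0
Byte 1 = 0x0D: mode=SIZE_CR remaining=0 emitted=0 chunks_done=0
Byte 2 = 0x0A: mode=DATA remaining=6 emitted=0 chunks_done=0
Byte 3 = 'g': mode=DATA remaining=5 emitted=1 chunks_done=0
Byte 4 = 'a': mode=DATA remaining=4 emitted=2 chunks_done=0
Byte 5 = 'w': mode=DATA remaining=3 emitted=3 chunks_done=0
Byte 6 = 'w': mode=DATA remaining=2 emitted=4 chunks_done=0
Byte 7 = '3': mode=DATA remaining=1 emitted=5 chunks_done=0
Byte 8 = '0': mode=DATA_DONE remaining=0 emitted=6 chunks_done=0
Byte 9 = 0x0D: mode=DATA_CR remaining=0 emitted=6 chunks_done=0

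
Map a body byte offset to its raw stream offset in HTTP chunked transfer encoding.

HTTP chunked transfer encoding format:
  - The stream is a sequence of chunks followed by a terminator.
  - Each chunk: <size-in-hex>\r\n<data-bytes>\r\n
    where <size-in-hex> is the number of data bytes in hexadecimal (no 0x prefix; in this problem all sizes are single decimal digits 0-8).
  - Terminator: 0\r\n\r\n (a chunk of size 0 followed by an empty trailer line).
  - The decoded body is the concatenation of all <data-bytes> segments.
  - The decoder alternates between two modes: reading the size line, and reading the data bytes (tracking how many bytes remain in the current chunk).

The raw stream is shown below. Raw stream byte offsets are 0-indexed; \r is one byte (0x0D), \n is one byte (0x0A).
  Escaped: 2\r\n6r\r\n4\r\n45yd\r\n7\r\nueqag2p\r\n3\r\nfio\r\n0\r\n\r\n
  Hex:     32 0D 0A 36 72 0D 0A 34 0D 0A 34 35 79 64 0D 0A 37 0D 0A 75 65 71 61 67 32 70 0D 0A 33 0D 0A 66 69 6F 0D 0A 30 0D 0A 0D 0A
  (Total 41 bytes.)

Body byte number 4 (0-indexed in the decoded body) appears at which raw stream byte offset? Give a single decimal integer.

Answer: 12

Derivation:
Chunk 1: stream[0..1]='2' size=0x2=2, data at stream[3..5]='6r' -> body[0..2], body so far='6r'
Chunk 2: stream[7..8]='4' size=0x4=4, data at stream[10..14]='45yd' -> body[2..6], body so far='6r45yd'
Chunk 3: stream[16..17]='7' size=0x7=7, data at stream[19..26]='ueqag2p' -> body[6..13], body so far='6r45ydueqag2p'
Chunk 4: stream[28..29]='3' size=0x3=3, data at stream[31..34]='fio' -> body[13..16], body so far='6r45ydueqag2pfio'
Chunk 5: stream[36..37]='0' size=0 (terminator). Final body='6r45ydueqag2pfio' (16 bytes)
Body byte 4 at stream offset 12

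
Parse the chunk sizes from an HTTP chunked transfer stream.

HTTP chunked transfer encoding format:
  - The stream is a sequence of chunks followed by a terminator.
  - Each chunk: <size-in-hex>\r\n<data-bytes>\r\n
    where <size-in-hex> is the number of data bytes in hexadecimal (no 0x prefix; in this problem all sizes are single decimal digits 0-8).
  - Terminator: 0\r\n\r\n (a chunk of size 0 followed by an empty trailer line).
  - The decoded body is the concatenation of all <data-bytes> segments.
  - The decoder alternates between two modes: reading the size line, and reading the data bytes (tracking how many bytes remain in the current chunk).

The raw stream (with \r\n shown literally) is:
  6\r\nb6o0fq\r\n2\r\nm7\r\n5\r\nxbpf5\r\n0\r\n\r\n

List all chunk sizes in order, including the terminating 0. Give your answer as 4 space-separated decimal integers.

Answer: 6 2 5 0

Derivation:
Chunk 1: stream[0..1]='6' size=0x6=6, data at stream[3..9]='b6o0fq' -> body[0..6], body so far='b6o0fq'
Chunk 2: stream[11..12]='2' size=0x2=2, data at stream[14..16]='m7' -> body[6..8], body so far='b6o0fqm7'
Chunk 3: stream[18..19]='5' size=0x5=5, data at stream[21..26]='xbpf5' -> body[8..13], body so far='b6o0fqm7xbpf5'
Chunk 4: stream[28..29]='0' size=0 (terminator). Final body='b6o0fqm7xbpf5' (13 bytes)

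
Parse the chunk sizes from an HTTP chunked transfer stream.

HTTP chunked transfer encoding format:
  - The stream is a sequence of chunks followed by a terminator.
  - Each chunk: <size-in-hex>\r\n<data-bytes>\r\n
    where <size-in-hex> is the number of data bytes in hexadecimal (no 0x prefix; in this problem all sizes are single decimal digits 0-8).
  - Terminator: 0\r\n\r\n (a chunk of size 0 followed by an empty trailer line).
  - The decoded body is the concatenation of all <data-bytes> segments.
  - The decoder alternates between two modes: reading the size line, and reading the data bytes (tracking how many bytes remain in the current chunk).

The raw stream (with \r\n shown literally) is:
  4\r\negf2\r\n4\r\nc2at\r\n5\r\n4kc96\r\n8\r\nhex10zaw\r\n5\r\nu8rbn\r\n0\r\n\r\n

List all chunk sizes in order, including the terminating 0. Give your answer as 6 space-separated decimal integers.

Chunk 1: stream[0..1]='4' size=0x4=4, data at stream[3..7]='egf2' -> body[0..4], body so far='egf2'
Chunk 2: stream[9..10]='4' size=0x4=4, data at stream[12..16]='c2at' -> body[4..8], body so far='egf2c2at'
Chunk 3: stream[18..19]='5' size=0x5=5, data at stream[21..26]='4kc96' -> body[8..13], body so far='egf2c2at4kc96'
Chunk 4: stream[28..29]='8' size=0x8=8, data at stream[31..39]='hex10zaw' -> body[13..21], body so far='egf2c2at4kc96hex10zaw'
Chunk 5: stream[41..42]='5' size=0x5=5, data at stream[44..49]='u8rbn' -> body[21..26], body so far='egf2c2at4kc96hex10zawu8rbn'
Chunk 6: stream[51..52]='0' size=0 (terminator). Final body='egf2c2at4kc96hex10zawu8rbn' (26 bytes)

Answer: 4 4 5 8 5 0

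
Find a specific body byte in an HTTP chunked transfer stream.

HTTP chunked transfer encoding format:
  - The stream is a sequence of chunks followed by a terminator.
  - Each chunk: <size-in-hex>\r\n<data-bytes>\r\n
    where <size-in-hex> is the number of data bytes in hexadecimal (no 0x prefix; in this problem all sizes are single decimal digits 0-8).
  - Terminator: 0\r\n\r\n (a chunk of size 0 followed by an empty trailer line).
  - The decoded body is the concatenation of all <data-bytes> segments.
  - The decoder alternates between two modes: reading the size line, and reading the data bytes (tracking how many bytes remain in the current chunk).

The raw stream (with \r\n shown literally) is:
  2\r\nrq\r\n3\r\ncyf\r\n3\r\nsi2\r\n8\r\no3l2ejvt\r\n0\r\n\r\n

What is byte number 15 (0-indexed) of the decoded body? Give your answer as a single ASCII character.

Answer: t

Derivation:
Chunk 1: stream[0..1]='2' size=0x2=2, data at stream[3..5]='rq' -> body[0..2], body so far='rq'
Chunk 2: stream[7..8]='3' size=0x3=3, data at stream[10..13]='cyf' -> body[2..5], body so far='rqcyf'
Chunk 3: stream[15..16]='3' size=0x3=3, data at stream[18..21]='si2' -> body[5..8], body so far='rqcyfsi2'
Chunk 4: stream[23..24]='8' size=0x8=8, data at stream[26..34]='o3l2ejvt' -> body[8..16], body so far='rqcyfsi2o3l2ejvt'
Chunk 5: stream[36..37]='0' size=0 (terminator). Final body='rqcyfsi2o3l2ejvt' (16 bytes)
Body byte 15 = 't'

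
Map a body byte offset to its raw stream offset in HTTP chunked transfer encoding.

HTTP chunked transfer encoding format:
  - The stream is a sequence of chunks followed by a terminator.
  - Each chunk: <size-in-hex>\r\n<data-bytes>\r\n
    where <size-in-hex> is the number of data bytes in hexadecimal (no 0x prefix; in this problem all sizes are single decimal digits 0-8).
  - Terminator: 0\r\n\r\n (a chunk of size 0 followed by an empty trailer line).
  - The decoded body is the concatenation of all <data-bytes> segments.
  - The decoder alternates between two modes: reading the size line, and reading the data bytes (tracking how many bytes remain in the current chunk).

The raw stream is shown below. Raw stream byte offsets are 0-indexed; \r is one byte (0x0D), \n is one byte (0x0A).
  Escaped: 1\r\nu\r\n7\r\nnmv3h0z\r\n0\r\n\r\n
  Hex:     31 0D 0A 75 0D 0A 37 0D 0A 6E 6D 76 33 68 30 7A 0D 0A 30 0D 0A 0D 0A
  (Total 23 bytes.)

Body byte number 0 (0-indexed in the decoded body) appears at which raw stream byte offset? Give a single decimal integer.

Answer: 3

Derivation:
Chunk 1: stream[0..1]='1' size=0x1=1, data at stream[3..4]='u' -> body[0..1], body so far='u'
Chunk 2: stream[6..7]='7' size=0x7=7, data at stream[9..16]='nmv3h0z' -> body[1..8], body so far='unmv3h0z'
Chunk 3: stream[18..19]='0' size=0 (terminator). Final body='unmv3h0z' (8 bytes)
Body byte 0 at stream offset 3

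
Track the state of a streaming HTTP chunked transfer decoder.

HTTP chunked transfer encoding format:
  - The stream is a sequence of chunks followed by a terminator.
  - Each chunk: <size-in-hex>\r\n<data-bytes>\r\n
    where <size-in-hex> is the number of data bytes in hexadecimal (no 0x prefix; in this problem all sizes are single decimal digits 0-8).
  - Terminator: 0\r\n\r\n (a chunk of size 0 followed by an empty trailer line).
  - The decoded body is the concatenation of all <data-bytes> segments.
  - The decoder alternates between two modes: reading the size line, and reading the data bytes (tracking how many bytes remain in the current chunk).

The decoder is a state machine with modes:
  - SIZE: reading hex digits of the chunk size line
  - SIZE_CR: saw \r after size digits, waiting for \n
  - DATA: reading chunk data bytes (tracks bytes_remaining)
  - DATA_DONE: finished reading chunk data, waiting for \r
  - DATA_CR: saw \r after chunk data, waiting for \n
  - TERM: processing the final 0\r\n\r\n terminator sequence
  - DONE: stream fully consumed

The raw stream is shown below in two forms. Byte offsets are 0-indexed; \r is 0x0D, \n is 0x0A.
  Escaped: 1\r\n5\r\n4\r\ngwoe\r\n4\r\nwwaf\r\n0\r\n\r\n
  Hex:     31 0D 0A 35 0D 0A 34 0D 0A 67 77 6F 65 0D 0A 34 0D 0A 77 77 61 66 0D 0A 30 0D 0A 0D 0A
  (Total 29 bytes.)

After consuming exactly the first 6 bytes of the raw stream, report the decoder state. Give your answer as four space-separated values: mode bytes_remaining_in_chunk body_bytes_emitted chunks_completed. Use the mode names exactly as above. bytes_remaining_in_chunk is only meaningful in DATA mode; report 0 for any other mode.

Answer: SIZE 0 1 1

Derivation:
Byte 0 = '1': mode=SIZE remaining=0 emitted=0 chunks_done=0
Byte 1 = 0x0D: mode=SIZE_CR remaining=0 emitted=0 chunks_done=0
Byte 2 = 0x0A: mode=DATA remaining=1 emitted=0 chunks_done=0
Byte 3 = '5': mode=DATA_DONE remaining=0 emitted=1 chunks_done=0
Byte 4 = 0x0D: mode=DATA_CR remaining=0 emitted=1 chunks_done=0
Byte 5 = 0x0A: mode=SIZE remaining=0 emitted=1 chunks_done=1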